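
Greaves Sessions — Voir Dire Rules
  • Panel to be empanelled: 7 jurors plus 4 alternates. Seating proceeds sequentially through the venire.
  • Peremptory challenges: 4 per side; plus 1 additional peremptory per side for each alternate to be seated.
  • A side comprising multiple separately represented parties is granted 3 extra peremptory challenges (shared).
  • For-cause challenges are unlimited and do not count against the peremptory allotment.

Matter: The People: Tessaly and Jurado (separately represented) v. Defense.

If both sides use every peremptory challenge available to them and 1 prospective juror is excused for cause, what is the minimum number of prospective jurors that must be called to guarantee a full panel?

Seats to fill: 7 + 4 alternates = 11.
Peremptories — The People: 4 + 1×4 + 3 = 11; Defense: 4 + 1×4 = 8; total 19.
For-cause removals: 1.
Minimum venire: 11 + 19 + 1 = 31.

31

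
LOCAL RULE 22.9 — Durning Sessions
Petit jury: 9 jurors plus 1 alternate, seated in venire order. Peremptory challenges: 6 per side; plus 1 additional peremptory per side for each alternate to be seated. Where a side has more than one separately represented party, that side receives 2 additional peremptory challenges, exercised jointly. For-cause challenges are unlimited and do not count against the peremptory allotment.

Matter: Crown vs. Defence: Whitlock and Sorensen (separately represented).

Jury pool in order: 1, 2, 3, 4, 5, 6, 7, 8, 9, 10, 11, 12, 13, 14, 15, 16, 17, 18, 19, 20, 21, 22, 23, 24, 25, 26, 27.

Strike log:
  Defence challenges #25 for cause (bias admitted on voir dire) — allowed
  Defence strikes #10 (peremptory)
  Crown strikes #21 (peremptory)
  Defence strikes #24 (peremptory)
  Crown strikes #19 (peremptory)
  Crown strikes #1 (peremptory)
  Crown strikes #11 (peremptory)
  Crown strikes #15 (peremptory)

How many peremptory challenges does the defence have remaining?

7

Defence allotment: 6 base + 1 × 1 alternate + 2 multi-party = 9.
Defence peremptories used: #10, #24 — 2 (the for-cause on #25 doesn't count).
Remaining: 9 − 2 = 7.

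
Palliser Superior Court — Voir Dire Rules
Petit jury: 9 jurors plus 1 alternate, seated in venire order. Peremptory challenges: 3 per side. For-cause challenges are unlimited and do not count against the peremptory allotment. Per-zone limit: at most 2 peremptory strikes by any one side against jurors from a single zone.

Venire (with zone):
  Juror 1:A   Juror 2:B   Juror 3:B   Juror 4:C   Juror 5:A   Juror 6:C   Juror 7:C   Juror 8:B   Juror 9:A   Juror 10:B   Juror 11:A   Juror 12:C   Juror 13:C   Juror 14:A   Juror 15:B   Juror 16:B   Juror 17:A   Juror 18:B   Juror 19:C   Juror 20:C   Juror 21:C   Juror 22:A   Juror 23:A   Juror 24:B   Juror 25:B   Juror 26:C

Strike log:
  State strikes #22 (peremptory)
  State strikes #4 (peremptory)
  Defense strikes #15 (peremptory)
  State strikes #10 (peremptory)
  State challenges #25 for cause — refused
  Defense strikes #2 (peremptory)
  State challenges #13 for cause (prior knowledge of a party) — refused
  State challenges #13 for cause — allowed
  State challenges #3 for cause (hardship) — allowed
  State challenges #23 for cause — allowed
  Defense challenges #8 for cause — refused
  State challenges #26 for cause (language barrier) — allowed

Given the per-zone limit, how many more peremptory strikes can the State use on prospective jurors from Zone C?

0

State peremptories so far: #22, #4, #10 — 3 of 3 used, 0 left overall.
Against Zone C: #4 — 1 used; per-zone cap 2 leaves 1.
Binding limit: min(0, 1) = 0.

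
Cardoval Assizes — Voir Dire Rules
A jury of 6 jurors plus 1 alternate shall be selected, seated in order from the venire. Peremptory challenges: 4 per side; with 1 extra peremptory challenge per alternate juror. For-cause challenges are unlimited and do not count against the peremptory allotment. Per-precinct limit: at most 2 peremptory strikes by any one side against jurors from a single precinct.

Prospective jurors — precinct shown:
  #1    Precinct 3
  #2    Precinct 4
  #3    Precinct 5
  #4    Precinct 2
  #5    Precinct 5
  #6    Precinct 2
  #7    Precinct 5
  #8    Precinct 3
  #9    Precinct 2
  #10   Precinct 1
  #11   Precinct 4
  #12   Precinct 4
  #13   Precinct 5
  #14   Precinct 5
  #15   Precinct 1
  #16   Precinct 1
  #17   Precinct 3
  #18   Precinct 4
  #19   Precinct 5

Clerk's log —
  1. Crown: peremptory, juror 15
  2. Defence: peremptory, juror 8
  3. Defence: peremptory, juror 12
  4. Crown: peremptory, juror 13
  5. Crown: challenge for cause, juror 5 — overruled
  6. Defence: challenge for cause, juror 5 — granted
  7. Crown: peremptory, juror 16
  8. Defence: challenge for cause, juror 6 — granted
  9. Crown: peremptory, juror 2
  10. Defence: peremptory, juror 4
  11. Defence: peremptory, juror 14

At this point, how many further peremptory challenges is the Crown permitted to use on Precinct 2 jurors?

Crown peremptories so far: #15, #13, #16, #2 — 4 of 5 used, 1 left overall.
Against Precinct 2: none yet — per-precinct cap 2 leaves 2.
Binding limit: min(1, 2) = 1.

1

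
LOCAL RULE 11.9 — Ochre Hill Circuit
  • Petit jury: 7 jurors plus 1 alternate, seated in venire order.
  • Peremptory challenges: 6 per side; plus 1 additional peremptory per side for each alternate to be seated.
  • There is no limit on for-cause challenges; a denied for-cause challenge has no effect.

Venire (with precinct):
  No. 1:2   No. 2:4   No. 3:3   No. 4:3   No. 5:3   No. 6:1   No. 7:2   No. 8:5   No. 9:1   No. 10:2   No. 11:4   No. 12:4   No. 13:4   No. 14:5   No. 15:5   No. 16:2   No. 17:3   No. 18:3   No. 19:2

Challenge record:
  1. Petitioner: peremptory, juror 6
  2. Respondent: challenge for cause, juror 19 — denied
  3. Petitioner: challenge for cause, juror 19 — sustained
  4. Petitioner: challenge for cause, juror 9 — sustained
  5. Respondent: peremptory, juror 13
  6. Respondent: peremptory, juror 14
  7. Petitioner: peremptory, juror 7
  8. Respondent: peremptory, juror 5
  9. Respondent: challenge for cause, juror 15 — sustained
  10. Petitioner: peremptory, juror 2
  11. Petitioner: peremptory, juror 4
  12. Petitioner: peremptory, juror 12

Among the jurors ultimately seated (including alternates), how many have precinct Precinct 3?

3

Removed: #2, #4, #5, #6, #7, #9, #12, #13, #14, #15, #19.
Seated (8 incl. alternates): #1, #3, #8, #10, #11, #16, #17, #18.
Of those, in Precinct 3: #3, #17, #18 → 3.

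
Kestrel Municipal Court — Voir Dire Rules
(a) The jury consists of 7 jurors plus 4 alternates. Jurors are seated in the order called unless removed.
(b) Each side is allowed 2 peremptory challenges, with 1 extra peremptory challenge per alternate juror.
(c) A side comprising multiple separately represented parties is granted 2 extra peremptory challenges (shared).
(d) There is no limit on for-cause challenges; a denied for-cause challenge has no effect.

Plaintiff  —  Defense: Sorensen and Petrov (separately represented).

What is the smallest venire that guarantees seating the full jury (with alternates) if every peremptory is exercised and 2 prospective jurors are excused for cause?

Seats to fill: 7 + 4 alternates = 11.
Peremptories — Plaintiff: 2 + 1×4 = 6; Defense: 2 + 1×4 + 2 = 8; total 14.
For-cause removals: 2.
Minimum venire: 11 + 14 + 2 = 27.

27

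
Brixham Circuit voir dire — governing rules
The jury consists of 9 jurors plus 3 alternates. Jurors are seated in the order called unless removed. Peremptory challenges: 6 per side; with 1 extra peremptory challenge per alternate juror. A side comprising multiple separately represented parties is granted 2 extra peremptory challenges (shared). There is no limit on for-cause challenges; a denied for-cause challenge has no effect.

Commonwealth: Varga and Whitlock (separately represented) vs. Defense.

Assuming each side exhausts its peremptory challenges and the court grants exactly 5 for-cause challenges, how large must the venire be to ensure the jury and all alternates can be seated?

37

Seats to fill: 9 + 3 alternates = 12.
Peremptories — Commonwealth: 6 + 1×3 + 2 = 11; Defense: 6 + 1×3 = 9; total 20.
For-cause removals: 5.
Minimum venire: 12 + 20 + 5 = 37.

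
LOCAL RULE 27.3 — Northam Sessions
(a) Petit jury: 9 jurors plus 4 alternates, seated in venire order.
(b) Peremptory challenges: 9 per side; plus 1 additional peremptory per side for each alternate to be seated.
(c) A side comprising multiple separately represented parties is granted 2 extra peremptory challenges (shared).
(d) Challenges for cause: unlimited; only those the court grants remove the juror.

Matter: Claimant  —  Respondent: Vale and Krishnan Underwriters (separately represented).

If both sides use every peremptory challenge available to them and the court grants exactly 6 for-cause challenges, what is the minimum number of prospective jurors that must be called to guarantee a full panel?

47

Seats to fill: 9 + 4 alternates = 13.
Peremptories — Claimant: 9 + 1×4 = 13; Respondent: 9 + 1×4 + 2 = 15; total 28.
For-cause removals: 6.
Minimum venire: 13 + 28 + 6 = 47.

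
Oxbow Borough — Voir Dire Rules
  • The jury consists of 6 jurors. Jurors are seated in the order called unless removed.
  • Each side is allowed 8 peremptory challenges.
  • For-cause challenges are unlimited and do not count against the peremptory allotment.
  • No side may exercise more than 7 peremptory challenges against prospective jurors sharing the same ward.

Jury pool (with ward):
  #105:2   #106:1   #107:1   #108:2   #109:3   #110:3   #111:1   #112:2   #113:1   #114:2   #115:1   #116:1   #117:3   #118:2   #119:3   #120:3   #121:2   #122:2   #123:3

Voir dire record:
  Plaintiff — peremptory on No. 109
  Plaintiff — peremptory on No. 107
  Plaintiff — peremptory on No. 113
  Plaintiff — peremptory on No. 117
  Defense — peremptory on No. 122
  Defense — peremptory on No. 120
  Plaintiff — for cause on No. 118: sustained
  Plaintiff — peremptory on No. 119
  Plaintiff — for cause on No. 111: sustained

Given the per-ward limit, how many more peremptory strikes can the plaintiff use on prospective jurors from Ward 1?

Plaintiff peremptories so far: #109, #107, #113, #117, #119 — 5 of 8 used, 3 left overall.
Against Ward 1: #107, #113 — 2 used; per-ward cap 7 leaves 5.
Binding limit: min(3, 5) = 3.

3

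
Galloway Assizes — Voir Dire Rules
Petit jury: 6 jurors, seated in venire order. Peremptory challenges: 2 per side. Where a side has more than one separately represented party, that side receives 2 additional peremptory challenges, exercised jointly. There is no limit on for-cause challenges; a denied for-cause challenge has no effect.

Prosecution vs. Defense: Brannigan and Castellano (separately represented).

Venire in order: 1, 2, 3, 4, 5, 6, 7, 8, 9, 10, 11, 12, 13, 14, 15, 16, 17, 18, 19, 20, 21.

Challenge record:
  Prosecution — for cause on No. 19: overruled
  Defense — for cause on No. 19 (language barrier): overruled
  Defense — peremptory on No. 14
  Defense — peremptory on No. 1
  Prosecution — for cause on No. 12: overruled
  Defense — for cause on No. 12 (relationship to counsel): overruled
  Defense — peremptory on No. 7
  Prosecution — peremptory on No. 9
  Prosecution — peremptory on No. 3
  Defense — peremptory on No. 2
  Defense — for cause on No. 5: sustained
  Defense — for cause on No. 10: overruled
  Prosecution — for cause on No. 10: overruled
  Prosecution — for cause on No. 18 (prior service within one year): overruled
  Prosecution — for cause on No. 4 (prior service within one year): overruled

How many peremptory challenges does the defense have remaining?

Defense allotment: 2 base + 2 multi-party = 4.
Defense peremptories used: #14, #1, #7, #2 — 4 (for-cause on #19, #12, #5, #10 don't count).
Remaining: 4 − 4 = 0.

0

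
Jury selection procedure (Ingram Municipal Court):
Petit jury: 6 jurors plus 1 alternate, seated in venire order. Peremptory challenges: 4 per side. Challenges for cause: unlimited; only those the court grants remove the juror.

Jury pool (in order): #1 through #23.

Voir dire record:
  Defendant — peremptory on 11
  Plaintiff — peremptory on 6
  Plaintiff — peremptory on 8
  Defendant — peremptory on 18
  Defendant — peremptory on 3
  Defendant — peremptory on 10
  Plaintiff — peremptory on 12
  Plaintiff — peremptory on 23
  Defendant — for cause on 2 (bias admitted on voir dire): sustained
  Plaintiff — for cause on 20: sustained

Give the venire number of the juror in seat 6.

13

Removed: #2, #3, #6, #8, #10, #11, #12, #18, #20, #23.
Seating in order: seats 1–6 → #1, #4, #5, #7, #9, #13; alternates → #14.
So seat 6 is #13.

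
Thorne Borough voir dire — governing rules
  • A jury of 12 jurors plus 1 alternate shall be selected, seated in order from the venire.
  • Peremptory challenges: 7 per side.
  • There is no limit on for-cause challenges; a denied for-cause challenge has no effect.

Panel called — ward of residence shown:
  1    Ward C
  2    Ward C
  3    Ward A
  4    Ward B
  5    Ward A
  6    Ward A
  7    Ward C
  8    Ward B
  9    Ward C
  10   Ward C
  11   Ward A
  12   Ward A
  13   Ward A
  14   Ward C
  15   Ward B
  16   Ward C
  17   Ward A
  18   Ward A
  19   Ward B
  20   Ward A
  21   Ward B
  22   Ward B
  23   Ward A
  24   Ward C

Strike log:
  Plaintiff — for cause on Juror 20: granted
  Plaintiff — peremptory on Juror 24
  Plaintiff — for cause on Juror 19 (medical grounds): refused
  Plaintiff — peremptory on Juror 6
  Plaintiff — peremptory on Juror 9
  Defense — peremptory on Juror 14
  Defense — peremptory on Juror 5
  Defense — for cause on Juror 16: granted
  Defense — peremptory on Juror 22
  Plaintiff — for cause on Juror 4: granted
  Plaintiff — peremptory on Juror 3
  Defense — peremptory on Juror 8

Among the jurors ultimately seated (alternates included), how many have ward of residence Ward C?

4

Removed: #3, #4, #5, #6, #8, #9, #14, #16, #20, #22, #24.
Seated (13 incl. alternates): #1, #2, #7, #10, #11, #12, #13, #15, #17, #18, #19, #21, #23.
Of those, in Ward C: #1, #2, #7, #10 → 4.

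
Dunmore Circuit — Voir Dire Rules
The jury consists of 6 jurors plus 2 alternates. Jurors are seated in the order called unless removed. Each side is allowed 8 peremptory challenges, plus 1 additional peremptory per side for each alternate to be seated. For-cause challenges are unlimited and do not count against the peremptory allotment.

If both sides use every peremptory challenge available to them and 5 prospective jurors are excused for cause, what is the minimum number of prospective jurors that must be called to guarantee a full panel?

33

Seats to fill: 6 + 2 alternates = 8.
Peremptories: 8 + 1×2 = 10 per side × 2 sides = 20.
For-cause removals: 5.
Minimum venire: 8 + 20 + 5 = 33.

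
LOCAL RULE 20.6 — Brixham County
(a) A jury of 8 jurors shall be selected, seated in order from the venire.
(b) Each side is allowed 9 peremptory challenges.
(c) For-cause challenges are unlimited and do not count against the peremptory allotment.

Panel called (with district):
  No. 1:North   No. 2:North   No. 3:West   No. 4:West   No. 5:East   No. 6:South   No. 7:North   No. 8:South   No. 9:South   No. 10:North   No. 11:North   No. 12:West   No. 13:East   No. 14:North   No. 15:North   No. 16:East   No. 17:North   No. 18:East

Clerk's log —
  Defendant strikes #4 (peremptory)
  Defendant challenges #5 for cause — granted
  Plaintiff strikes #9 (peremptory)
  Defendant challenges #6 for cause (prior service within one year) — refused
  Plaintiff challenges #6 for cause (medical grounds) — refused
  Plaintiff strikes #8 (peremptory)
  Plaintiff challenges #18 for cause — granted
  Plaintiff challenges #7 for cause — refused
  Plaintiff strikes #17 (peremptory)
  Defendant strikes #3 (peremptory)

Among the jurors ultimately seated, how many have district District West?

Removed: #3, #4, #5, #8, #9, #17, #18.
Seated jurors 1–8: #1, #2, #6, #7, #10, #11, #12, #13.
Of those, in District West: #12 → 1.

1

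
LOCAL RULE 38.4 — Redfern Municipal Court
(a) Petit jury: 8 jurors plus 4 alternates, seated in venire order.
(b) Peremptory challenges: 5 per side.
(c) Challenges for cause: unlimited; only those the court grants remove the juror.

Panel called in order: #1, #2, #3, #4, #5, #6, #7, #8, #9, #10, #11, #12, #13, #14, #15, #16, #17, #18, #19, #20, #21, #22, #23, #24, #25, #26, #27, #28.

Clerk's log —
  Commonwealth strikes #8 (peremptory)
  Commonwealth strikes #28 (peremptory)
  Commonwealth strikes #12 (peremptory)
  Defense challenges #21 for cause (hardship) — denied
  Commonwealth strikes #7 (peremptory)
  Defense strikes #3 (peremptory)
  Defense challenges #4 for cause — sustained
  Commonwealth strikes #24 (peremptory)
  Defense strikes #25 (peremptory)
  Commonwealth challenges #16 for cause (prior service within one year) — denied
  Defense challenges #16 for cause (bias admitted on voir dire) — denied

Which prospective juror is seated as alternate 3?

16

Removed: #3, #4, #7, #8, #12, #24, #25, #28. (#16, #21 stay — for-cause denied.)
Seating in order: seats 1–8 → #1, #2, #5, #6, #9, #10, #11, #13; alternates → #14, #15, #16, #17.
So alternate 3 is #16.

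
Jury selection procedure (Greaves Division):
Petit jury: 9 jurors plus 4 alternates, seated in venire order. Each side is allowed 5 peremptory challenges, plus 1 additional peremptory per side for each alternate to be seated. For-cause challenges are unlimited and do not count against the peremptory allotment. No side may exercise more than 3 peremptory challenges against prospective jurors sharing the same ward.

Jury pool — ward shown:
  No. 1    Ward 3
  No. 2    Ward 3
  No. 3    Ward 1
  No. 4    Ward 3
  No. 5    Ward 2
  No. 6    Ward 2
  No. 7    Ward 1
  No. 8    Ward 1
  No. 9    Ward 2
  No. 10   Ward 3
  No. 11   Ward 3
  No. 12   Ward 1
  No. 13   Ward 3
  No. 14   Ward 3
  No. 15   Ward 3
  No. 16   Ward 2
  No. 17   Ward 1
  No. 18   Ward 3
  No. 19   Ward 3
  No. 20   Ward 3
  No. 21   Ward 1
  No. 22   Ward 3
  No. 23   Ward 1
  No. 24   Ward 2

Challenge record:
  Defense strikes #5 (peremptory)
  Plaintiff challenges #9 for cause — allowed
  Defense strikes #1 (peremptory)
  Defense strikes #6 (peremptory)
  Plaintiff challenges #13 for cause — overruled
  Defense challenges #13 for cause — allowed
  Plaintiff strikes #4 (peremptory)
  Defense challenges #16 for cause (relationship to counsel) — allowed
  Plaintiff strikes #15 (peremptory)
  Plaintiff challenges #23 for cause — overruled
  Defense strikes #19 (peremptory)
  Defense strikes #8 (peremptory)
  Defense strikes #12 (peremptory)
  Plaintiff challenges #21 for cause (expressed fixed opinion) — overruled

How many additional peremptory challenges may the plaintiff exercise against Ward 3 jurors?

1

Plaintiff peremptories so far: #4, #15 — 2 of 9 used, 7 left overall.
Against Ward 3: #4, #15 — 2 used; per-ward cap 3 leaves 1.
Binding limit: min(7, 1) = 1.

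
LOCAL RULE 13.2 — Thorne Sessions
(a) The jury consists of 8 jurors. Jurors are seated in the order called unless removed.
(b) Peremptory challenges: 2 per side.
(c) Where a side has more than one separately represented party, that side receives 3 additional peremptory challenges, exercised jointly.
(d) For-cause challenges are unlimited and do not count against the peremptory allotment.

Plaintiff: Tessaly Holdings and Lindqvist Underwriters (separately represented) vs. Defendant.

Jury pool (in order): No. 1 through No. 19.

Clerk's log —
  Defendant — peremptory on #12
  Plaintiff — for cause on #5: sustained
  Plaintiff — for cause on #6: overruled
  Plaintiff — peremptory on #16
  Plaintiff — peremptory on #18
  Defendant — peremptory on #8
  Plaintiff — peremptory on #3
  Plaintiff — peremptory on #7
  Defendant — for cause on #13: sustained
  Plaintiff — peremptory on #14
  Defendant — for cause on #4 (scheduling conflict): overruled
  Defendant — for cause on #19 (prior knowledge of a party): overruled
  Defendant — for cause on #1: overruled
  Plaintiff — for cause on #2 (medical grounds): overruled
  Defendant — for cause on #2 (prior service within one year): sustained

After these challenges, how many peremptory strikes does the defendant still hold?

Defendant allotment: 2.
Defendant peremptories used: #12, #8 — 2 (for-cause on #13, #4, #19, #1, #2 don't count).
Remaining: 2 − 2 = 0.

0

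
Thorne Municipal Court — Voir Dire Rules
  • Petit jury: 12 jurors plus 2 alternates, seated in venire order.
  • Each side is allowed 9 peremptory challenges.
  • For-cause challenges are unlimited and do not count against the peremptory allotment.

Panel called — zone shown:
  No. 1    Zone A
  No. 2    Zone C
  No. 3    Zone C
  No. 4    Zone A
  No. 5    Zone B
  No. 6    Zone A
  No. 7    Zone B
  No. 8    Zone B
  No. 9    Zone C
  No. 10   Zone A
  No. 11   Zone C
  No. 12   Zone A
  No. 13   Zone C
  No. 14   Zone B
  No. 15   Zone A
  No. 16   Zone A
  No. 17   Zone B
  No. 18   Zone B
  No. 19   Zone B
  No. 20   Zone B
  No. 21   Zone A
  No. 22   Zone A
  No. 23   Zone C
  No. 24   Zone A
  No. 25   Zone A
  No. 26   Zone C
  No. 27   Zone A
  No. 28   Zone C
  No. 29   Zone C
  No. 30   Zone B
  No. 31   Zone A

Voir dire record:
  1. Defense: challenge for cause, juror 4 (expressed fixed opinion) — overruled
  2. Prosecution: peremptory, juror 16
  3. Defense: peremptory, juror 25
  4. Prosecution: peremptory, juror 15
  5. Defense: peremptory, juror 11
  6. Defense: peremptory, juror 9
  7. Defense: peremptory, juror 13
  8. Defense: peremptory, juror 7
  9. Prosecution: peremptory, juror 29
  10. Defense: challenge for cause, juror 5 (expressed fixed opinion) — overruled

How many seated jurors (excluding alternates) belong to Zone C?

2

Removed: #7, #9, #11, #13, #15, #16, #25, #29.
Seated jurors 1–12: #1, #2, #3, #4, #5, #6, #8, #10, #12, #14, #17, #18 (alternates #19, #20 not counted).
Of those, in Zone C: #2, #3 → 2.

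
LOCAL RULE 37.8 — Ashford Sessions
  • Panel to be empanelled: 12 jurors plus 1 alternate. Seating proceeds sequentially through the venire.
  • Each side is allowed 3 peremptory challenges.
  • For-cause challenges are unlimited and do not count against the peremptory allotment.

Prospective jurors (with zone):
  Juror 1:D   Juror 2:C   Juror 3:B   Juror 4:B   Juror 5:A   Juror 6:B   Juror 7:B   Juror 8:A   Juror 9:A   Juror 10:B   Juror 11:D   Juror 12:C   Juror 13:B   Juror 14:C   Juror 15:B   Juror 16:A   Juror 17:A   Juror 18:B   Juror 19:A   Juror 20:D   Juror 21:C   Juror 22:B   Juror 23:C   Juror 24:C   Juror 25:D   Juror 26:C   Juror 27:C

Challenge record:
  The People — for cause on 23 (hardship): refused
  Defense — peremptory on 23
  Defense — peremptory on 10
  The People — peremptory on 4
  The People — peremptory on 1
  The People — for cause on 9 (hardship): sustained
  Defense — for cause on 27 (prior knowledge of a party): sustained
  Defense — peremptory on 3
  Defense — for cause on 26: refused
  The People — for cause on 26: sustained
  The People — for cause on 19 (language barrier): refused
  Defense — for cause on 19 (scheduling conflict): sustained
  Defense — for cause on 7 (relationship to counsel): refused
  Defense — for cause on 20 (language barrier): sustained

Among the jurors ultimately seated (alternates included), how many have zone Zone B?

Removed: #1, #3, #4, #9, #10, #19, #20, #23, #26, #27.
Seated (13 incl. alternates): #2, #5, #6, #7, #8, #11, #12, #13, #14, #15, #16, #17, #18.
Of those, in Zone B: #6, #7, #13, #15, #18 → 5.

5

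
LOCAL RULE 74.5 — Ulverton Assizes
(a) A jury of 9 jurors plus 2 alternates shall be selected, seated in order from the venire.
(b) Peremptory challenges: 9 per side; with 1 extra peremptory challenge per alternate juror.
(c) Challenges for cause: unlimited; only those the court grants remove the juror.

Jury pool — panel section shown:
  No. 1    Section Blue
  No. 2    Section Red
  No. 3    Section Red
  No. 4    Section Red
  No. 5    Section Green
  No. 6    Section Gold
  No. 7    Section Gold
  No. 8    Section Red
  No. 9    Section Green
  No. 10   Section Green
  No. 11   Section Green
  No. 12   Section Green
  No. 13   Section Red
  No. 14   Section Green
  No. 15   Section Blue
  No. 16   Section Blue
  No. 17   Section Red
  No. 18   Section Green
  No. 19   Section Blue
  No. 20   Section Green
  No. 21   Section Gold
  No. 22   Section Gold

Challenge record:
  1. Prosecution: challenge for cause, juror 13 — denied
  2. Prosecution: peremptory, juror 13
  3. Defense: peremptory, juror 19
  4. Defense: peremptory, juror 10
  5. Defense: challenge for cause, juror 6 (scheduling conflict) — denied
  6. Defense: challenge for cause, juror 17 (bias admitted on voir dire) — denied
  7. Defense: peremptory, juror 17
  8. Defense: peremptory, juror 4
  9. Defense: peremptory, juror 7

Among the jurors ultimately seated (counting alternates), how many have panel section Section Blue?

Removed: #4, #7, #10, #13, #17, #19.
Seated (11 incl. alternates): #1, #2, #3, #5, #6, #8, #9, #11, #12, #14, #15.
Of those, in Section Blue: #1, #15 → 2.

2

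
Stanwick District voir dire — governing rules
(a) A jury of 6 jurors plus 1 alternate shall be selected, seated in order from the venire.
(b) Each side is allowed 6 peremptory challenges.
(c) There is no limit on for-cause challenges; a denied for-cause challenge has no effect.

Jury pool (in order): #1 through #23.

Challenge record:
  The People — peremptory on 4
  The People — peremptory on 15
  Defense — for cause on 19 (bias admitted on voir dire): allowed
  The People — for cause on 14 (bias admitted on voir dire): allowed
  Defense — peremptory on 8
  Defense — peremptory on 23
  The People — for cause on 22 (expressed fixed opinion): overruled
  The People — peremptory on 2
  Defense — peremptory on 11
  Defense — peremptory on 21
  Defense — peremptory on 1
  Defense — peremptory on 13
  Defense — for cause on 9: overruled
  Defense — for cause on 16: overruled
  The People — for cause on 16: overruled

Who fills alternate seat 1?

Removed: #1, #2, #4, #8, #11, #13, #14, #15, #19, #21, #23. (#9, #16, #22 stay — for-cause denied.)
Seating in order: seats 1–6 → #3, #5, #6, #7, #9, #10; alternates → #12.
So alternate 1 is #12.

12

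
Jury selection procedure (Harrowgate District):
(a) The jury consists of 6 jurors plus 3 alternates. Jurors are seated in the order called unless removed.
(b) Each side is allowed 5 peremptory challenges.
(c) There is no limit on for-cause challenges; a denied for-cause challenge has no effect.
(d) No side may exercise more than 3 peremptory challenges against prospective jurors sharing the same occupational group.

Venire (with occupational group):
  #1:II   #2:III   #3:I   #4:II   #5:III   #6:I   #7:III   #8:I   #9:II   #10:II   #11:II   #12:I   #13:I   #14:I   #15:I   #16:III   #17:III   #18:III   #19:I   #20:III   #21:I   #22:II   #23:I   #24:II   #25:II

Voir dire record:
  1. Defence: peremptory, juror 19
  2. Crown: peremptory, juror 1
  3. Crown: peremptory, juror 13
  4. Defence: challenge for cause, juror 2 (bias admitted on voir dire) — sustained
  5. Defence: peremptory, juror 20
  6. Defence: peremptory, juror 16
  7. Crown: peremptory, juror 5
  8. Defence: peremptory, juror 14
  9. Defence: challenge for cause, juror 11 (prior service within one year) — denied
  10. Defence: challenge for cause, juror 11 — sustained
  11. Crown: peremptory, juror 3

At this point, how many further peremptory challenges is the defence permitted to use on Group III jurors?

1

Defence peremptories so far: #19, #20, #16, #14 — 4 of 5 used, 1 left overall.
Against Group III: #20, #16 — 2 used; per-group cap 3 leaves 1.
Binding limit: min(1, 1) = 1.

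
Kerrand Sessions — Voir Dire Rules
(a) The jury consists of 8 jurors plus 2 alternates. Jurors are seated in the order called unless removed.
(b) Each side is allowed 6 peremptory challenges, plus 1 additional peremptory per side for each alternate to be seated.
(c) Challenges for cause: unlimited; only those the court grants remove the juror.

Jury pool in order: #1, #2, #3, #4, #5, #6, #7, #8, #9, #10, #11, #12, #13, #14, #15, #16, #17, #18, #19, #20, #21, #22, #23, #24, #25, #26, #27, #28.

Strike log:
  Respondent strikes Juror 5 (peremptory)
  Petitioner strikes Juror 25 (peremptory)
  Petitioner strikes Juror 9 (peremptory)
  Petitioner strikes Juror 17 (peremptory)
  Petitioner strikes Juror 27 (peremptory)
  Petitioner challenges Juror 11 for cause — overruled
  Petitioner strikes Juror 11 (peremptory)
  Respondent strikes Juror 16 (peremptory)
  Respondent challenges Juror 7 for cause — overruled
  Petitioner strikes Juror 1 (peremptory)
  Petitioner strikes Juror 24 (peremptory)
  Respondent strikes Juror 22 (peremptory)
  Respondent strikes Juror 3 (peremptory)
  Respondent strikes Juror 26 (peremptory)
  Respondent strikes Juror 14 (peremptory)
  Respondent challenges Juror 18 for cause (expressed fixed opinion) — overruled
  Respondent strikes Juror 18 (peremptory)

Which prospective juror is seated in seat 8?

13

Removed: #1, #3, #5, #9, #11, #14, #16, #17, #18, #22, #24, #25, #26, #27. (#7 stays — for-cause denied.)
Seating in order: seats 1–8 → #2, #4, #6, #7, #8, #10, #12, #13; alternates → #15, #19.
So seat 8 is #13.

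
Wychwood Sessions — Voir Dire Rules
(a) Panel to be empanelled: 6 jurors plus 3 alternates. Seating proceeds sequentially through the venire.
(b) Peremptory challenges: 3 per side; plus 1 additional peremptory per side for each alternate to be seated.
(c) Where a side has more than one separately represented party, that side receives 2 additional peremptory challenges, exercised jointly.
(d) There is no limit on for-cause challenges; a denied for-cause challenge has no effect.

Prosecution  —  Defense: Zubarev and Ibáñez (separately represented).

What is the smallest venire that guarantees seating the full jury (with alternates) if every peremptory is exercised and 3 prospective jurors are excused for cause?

26

Seats to fill: 6 + 3 alternates = 9.
Peremptories — Prosecution: 3 + 1×3 = 6; Defense: 3 + 1×3 + 2 = 8; total 14.
For-cause removals: 3.
Minimum venire: 9 + 14 + 3 = 26.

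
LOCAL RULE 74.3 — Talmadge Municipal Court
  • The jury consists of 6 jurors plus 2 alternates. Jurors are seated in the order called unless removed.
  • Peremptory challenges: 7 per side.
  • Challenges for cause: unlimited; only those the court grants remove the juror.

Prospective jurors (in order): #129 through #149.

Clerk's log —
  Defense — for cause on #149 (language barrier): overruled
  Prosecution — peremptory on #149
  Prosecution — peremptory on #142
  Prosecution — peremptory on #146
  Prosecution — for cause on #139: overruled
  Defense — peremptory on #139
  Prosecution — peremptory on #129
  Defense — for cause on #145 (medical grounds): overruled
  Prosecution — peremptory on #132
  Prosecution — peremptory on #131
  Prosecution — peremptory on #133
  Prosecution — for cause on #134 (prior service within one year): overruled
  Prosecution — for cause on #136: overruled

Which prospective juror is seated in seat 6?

138

Removed: #129, #131, #132, #133, #139, #142, #146, #149. (#134, #136, #145 stay — for-cause denied.)
Seating in order: seats 1–6 → #130, #134, #135, #136, #137, #138; alternates → #140, #141.
So seat 6 is #138.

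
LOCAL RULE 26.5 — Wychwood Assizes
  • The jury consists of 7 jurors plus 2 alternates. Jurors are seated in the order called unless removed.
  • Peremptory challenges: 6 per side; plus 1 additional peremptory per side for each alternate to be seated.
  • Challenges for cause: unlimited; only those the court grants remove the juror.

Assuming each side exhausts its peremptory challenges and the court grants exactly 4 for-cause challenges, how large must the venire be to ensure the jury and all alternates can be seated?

Seats to fill: 7 + 2 alternates = 9.
Peremptories: 6 + 1×2 = 8 per side × 2 sides = 16.
For-cause removals: 4.
Minimum venire: 9 + 16 + 4 = 29.

29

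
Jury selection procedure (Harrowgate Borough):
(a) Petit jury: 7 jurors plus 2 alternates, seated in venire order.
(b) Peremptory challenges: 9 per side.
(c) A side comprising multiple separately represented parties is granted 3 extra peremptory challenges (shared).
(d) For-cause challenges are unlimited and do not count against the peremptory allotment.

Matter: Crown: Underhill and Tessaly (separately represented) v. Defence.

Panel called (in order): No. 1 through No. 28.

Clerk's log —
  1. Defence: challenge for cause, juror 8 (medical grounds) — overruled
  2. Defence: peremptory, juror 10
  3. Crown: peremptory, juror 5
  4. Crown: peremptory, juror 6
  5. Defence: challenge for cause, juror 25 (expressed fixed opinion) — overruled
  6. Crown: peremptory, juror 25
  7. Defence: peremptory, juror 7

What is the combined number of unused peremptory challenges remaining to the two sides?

16

Crown allotment: 9 base + 3 multi-party = 12. Defence allotment: 9.
Crown peremptories used: #5, #6, #25 — 3.
Defence peremptories used: #10, #7 — 2 (for-cause on #8, #25 don't count).
Remaining: (12 − 3) + (9 − 2) = 16.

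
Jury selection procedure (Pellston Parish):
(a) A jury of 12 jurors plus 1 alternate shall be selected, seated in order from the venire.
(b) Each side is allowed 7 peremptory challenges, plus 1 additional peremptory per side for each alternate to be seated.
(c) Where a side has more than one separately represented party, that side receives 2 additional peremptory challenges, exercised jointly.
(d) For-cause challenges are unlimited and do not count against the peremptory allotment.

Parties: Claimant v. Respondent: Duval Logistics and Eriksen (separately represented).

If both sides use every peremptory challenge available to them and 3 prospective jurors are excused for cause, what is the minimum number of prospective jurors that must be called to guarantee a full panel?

Seats to fill: 12 + 1 alternates = 13.
Peremptories — Claimant: 7 + 1×1 = 8; Respondent: 7 + 1×1 + 2 = 10; total 18.
For-cause removals: 3.
Minimum venire: 13 + 18 + 3 = 34.

34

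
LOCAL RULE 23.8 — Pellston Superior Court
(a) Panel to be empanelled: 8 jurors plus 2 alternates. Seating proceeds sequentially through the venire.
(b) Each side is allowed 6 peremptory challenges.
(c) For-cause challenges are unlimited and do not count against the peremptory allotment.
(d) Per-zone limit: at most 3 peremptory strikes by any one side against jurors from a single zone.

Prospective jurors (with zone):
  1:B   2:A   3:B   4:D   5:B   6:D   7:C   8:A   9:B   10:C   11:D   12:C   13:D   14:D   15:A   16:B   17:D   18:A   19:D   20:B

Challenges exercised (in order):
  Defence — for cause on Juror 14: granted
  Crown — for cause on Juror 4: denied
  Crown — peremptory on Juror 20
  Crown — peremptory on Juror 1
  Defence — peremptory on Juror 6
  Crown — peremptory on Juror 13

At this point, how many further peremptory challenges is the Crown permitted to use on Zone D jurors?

2

Crown peremptories so far: #20, #1, #13 — 3 of 6 used, 3 left overall.
Against Zone D: #13 — 1 used; per-zone cap 3 leaves 2.
Binding limit: min(3, 2) = 2.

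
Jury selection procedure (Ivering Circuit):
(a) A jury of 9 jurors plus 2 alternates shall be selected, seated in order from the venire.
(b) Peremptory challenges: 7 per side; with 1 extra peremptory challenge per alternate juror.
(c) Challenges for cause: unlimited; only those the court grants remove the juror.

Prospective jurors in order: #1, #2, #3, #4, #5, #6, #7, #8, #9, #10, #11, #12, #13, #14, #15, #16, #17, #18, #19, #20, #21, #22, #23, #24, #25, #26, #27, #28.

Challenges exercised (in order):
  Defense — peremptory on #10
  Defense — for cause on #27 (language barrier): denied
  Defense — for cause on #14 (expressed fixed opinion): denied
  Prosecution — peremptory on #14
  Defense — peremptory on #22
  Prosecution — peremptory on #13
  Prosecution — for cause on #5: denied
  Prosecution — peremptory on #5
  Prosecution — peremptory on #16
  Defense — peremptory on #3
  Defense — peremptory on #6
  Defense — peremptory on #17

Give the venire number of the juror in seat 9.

15

Removed: #3, #5, #6, #10, #13, #14, #16, #17, #22. (#27 stays — for-cause denied.)
Seating in order: seats 1–9 → #1, #2, #4, #7, #8, #9, #11, #12, #15; alternates → #18, #19.
So seat 9 is #15.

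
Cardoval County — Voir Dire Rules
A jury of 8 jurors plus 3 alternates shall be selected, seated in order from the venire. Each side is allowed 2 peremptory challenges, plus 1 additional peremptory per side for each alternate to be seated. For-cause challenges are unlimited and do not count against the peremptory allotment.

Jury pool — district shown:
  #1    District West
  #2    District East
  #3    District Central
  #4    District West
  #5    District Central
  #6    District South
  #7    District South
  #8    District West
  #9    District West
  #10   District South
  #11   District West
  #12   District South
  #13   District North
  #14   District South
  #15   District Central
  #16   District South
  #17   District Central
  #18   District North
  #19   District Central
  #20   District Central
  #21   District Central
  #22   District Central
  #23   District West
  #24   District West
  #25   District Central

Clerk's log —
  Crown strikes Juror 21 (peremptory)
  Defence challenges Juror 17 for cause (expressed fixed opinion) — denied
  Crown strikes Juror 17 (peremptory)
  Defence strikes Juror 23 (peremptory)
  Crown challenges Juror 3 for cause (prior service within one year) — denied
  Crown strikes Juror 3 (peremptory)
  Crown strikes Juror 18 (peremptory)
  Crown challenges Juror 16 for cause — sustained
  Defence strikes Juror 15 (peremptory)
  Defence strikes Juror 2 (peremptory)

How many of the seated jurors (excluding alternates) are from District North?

Removed: #2, #3, #15, #16, #17, #18, #21, #23.
Seated jurors 1–8: #1, #4, #5, #6, #7, #8, #9, #10 (alternates #11, #12, #13 not counted).
None of those are in District North → 0.

0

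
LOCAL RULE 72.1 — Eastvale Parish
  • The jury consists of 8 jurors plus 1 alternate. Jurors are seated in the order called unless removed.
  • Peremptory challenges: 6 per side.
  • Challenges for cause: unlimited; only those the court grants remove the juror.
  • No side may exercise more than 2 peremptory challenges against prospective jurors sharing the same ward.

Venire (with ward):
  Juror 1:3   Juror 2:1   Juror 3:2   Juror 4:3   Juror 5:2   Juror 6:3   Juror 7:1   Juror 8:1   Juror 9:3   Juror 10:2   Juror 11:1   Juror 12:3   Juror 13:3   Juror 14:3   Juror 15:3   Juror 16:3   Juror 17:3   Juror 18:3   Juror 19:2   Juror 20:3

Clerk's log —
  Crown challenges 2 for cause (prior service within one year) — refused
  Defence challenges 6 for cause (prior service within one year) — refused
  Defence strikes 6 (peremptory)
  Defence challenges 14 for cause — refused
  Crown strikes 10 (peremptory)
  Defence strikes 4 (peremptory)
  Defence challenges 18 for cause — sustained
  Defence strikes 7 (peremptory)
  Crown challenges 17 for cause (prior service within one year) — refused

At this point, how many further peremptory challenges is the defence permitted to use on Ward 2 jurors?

2

Defence peremptories so far: #6, #4, #7 — 3 of 6 used, 3 left overall.
Against Ward 2: none yet — per-ward cap 2 leaves 2.
Binding limit: min(3, 2) = 2.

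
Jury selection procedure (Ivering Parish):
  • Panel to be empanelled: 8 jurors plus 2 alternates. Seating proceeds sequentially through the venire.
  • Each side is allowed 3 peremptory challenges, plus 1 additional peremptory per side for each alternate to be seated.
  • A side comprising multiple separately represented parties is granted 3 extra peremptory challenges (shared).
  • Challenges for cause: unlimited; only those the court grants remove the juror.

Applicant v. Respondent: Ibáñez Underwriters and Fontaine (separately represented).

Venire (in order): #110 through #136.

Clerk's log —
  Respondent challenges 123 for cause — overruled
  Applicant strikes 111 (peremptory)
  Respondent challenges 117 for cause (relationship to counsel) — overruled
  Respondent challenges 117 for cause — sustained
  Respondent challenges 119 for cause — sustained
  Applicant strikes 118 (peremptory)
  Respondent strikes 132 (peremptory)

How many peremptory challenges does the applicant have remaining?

3

Applicant allotment: 3 base + 1 × 2 alternates = 5.
Applicant peremptories used: #111, #118 — 2.
Remaining: 5 − 2 = 3.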